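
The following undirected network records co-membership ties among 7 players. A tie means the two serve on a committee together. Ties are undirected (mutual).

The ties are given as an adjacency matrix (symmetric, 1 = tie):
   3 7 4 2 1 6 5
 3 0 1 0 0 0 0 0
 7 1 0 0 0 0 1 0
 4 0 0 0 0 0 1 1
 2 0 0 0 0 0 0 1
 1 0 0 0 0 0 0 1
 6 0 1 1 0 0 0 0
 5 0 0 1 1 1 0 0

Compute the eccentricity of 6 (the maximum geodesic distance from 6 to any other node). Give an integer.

3

Distances from 6: 1:3, 2:3, 3:2, 4:1, 5:2, 7:1.
The largest is 3 (to 2 and 1), so the eccentricity of 6 is 3.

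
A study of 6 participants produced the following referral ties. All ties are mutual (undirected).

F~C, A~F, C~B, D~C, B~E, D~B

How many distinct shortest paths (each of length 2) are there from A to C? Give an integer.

1

The shortest distance is 2, and the only length-2 path is A–F–C. So there is exactly 1 shortest path.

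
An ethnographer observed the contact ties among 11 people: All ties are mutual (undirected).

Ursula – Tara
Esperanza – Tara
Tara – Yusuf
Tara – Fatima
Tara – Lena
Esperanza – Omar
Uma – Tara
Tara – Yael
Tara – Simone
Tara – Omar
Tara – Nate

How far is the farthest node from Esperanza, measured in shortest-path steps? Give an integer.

2

Distances from Esperanza: Fatima:2, Lena:2, Nate:2, Omar:1, Simone:2, Tara:1, Uma:2, Ursula:2, Yael:2, Yusuf:2.
The largest is 2 (to Yael, Fatima, Ursula, Yusuf, Nate, Uma, Lena, and Simone), so the eccentricity of Esperanza is 2.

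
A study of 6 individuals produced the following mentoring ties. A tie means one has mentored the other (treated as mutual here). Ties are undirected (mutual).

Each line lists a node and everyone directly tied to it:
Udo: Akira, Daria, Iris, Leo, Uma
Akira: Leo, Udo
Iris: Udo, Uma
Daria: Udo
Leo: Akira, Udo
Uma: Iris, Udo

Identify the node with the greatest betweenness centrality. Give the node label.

Unnormalized betweenness of each node: Akira:0, Daria:0, Iris:0, Leo:0, Udo:8, Uma:0.
Udo has the largest value, 8, making it the main broker — the node through which the most shortest paths run.

Udo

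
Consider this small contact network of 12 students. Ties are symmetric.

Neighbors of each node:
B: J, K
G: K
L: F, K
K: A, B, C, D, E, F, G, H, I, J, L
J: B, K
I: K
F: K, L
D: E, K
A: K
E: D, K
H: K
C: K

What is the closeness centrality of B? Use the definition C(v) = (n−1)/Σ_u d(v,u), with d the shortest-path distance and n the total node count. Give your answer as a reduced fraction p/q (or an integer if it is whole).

11/20

Distances from B: A:2, C:2, D:2, E:2, F:2, G:2, H:2, I:2, J:1, K:1, L:2. Sum = 20.
n = 12, so closeness = 11/20.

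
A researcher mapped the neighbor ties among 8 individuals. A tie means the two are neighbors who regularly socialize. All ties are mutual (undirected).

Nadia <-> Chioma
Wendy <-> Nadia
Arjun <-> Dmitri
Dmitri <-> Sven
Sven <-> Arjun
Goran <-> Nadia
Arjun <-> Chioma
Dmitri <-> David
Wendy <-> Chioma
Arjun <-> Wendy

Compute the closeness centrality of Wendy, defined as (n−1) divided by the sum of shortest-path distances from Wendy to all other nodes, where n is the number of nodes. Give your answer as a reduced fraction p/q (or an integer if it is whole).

7/12

Distances from Wendy: Arjun:1, Chioma:1, David:3, Dmitri:2, Goran:2, Nadia:1, Sven:2. Sum = 12.
n = 8, so closeness = 7/12.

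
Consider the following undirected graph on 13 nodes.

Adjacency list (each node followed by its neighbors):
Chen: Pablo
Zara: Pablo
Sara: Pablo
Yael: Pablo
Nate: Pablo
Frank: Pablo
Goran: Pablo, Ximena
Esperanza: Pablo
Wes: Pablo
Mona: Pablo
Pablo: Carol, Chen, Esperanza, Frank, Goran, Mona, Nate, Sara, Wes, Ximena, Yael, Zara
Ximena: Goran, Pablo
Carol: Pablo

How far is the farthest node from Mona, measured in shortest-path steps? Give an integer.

Distances from Mona: Carol:2, Chen:2, Esperanza:2, Frank:2, Goran:2, Nate:2, Pablo:1, Sara:2, Wes:2, Ximena:2, Yael:2, Zara:2.
The largest is 2 (to Yael, Wes, Chen, Esperanza, Zara, Frank, Ximena, Nate, Goran, Sara, and Carol), so the eccentricity of Mona is 2.

2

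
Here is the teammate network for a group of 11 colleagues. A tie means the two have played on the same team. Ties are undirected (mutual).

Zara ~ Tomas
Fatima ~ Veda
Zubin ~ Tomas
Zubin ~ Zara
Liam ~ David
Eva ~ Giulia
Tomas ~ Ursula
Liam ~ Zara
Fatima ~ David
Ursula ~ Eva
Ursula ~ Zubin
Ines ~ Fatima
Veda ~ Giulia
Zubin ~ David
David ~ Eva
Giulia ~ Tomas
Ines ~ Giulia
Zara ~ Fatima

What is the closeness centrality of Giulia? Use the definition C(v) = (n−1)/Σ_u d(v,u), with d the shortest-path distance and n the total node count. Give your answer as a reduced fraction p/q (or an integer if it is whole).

Distances from Giulia: David:2, Eva:1, Fatima:2, Ines:1, Liam:3, Tomas:1, Ursula:2, Veda:1, Zara:2, Zubin:2. Sum = 17.
n = 11, so closeness = 10/17.

10/17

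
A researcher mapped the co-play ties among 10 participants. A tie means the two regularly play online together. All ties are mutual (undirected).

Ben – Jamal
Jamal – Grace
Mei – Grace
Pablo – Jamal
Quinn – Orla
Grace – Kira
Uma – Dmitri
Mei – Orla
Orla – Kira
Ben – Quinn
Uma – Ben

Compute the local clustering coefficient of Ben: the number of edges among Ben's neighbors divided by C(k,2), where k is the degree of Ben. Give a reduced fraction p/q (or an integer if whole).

Ben's neighbors: Jamal, Quinn, and Uma (k = 3).
Possible neighbor pairs: C(3,2) = 3. Edges among them: none → e = 0.
Clustering(Ben) = 0/3 = 0.

0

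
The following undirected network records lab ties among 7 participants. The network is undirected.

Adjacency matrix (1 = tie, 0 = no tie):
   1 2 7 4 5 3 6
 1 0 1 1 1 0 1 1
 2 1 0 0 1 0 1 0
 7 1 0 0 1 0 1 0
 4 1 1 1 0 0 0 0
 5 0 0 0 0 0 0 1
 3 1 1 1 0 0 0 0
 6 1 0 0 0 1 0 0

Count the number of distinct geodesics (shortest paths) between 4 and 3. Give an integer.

3

The shortest distance is 2. The length-2 paths are: 4–1–3; 4–2–3; 4–7–3.
That gives 3 distinct shortest paths.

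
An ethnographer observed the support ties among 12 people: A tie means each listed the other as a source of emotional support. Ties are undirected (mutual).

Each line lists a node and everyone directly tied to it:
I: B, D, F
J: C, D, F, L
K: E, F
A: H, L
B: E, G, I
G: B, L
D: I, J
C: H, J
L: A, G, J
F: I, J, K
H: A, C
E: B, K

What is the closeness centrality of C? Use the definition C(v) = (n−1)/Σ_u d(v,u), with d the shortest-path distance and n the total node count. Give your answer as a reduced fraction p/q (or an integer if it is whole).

Distances from C: A:2, B:4, D:2, E:4, F:2, G:3, H:1, I:3, J:1, K:3, L:2. Sum = 27.
n = 12, so closeness = 11/27.

11/27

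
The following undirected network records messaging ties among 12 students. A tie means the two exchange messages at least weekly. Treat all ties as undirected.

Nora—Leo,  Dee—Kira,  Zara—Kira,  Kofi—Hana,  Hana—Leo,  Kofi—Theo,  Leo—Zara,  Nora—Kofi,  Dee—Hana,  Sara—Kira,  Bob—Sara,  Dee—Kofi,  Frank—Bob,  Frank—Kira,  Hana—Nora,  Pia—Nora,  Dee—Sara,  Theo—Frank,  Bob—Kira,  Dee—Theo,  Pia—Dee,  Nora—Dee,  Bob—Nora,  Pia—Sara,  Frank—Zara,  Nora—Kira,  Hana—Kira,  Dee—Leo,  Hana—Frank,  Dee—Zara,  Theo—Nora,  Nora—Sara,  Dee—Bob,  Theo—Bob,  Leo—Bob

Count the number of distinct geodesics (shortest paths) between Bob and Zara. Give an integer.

4

The shortest distance is 2. The length-2 paths are: Bob–Dee–Zara; Bob–Kira–Zara; Bob–Frank–Zara; Bob–Leo–Zara.
That gives 4 distinct shortest paths.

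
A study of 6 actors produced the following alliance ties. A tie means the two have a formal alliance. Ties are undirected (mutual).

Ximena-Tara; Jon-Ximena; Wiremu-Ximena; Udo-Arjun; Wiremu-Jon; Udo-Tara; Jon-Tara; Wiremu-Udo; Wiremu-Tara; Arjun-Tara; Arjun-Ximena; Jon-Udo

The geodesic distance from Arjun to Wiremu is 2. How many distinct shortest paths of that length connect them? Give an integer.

The shortest distance is 2. The length-2 paths are: Arjun–Udo–Wiremu; Arjun–Ximena–Wiremu; Arjun–Tara–Wiremu.
That gives 3 distinct shortest paths.

3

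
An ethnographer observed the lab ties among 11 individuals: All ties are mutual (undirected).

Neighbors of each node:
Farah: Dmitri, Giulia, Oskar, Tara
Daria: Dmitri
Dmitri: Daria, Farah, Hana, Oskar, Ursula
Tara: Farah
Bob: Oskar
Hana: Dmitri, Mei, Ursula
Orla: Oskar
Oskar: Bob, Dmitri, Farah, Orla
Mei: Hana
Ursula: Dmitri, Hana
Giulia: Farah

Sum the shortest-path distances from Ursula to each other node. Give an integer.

22

Distances from Ursula: Bob:3, Daria:2, Dmitri:1, Farah:2, Giulia:3, Hana:1, Mei:2, Orla:3, Oskar:2, Tara:3.
Sum = 3 + 2 + 1 + 2 + 3 + 1 + 2 + 3 + 2 + 3 = 22.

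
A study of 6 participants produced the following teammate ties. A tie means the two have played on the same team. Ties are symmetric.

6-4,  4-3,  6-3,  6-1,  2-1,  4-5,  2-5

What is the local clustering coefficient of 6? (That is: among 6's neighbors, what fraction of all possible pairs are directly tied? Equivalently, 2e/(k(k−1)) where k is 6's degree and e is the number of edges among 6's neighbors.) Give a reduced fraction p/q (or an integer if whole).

6's neighbors: 1, 3, and 4 (k = 3).
Possible neighbor pairs: C(3,2) = 3. Edges among them: 3–4 → e = 1.
Clustering(6) = 1/3.

1/3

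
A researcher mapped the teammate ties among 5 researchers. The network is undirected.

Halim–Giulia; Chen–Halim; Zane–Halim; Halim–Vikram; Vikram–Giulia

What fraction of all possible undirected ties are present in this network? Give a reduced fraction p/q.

1/2

There are 5 edges and 5 nodes, so the maximum possible is C(5,2) = 10.
Density = 5/10 = 1/2.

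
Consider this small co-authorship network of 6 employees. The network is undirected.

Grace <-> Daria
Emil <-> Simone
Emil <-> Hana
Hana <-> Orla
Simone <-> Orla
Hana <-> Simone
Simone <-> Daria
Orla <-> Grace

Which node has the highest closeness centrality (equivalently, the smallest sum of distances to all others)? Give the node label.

Farness (sum of distances to all others) for each node — Daria:8, Emil:9, Grace:9, Hana:7, Orla:7, Simone:6.
The smallest farness is 6, for Simone, so Simone has the highest closeness.

Simone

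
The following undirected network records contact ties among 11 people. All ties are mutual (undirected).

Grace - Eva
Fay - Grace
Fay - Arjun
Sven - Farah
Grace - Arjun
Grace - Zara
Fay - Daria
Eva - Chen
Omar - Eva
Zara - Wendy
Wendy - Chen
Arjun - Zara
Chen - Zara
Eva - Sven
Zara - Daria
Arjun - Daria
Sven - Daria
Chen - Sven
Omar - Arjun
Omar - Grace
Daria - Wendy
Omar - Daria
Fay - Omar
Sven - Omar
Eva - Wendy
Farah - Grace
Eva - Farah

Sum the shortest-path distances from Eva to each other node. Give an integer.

Distances from Eva: Arjun:2, Chen:1, Daria:2, Farah:1, Fay:2, Grace:1, Omar:1, Sven:1, Wendy:1, Zara:2.
Sum = 2 + 1 + 2 + 1 + 2 + 1 + 1 + 1 + 1 + 2 = 14.

14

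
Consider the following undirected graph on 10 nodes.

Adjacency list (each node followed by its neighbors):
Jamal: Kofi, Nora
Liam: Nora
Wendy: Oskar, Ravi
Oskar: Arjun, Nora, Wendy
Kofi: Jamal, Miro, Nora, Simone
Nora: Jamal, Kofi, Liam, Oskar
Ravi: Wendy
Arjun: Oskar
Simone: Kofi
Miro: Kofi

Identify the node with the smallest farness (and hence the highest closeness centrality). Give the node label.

Farness (sum of distances to all others) for each node — Arjun:25, Jamal:20, Kofi:18, Liam:23, Miro:26, Nora:15, Oskar:17, Ravi:31, Simone:26, Wendy:23.
The smallest farness is 15, for Nora, so Nora has the highest closeness.

Nora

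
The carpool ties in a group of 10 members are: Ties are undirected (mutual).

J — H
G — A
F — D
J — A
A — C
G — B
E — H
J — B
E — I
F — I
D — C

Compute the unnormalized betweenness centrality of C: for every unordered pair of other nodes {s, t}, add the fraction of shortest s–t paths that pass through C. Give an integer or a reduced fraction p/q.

Pairs whose geodesics pass through C — A–I: 1/2; A–F: 1; A–D: 1; G–I: 1/3; G–F: 1; G–D: 1; B–F: 2/3; B–D: 2/2; J–F: 1/2; J–D: 1; H–D: 1/2.
All other pairs contribute 0.
Summing the contributions gives betweenness(C) = 17/2.

17/2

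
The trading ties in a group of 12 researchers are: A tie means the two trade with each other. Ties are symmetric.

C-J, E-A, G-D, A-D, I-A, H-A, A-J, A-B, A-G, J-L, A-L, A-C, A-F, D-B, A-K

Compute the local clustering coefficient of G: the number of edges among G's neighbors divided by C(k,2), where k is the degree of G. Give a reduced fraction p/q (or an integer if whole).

1

G's neighbors: A and D (k = 2).
Possible neighbor pairs: C(2,2) = 1. Edges among them: A–D → e = 1.
Clustering(G) = 1/1.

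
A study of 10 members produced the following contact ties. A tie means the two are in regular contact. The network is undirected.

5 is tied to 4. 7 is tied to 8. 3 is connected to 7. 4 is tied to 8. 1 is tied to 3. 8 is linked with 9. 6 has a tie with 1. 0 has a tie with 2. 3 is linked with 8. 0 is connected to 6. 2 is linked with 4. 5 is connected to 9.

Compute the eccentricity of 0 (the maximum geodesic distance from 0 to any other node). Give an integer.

4

Distances from 0: 1:2, 2:1, 3:3, 4:2, 5:3, 6:1, 7:4, 8:3, 9:4.
The largest is 4 (to 7 and 9), so the eccentricity of 0 is 4.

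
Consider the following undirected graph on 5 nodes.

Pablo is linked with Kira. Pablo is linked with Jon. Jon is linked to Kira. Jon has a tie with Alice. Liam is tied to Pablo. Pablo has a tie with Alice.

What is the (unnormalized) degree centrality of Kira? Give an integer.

Kira is directly tied to Jon and Pablo. That is 2 neighbors, so the degree of Kira is 2.

2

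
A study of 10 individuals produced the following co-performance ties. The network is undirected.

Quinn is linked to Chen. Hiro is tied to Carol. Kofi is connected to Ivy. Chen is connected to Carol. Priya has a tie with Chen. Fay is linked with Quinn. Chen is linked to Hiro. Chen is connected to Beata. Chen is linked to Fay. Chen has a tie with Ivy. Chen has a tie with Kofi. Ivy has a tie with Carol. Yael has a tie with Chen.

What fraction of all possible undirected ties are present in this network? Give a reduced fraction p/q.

There are 13 edges and 10 nodes, so the maximum possible is C(10,2) = 45.
Density = 13/45.

13/45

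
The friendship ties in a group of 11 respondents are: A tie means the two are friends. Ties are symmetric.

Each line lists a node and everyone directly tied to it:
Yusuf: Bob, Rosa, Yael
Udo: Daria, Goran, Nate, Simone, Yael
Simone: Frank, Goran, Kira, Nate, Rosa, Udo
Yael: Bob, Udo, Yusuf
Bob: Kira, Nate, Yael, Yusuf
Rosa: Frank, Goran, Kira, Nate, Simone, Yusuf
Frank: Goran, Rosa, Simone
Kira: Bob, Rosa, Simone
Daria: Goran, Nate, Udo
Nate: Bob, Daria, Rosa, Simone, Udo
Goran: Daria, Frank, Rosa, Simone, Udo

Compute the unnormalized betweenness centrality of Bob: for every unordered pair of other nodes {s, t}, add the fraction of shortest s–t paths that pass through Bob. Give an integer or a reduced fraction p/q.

13/4

Pairs whose geodesics pass through Bob — Yael–Kira: 1; Yael–Nate: 1/2; Kira–Daria: 1/6; Kira–Yusuf: 1/2; Kira–Nate: 1/3; Daria–Yusuf: 1/4; Yusuf–Nate: 1/2.
All other pairs contribute 0.
Summing the contributions gives betweenness(Bob) = 13/4.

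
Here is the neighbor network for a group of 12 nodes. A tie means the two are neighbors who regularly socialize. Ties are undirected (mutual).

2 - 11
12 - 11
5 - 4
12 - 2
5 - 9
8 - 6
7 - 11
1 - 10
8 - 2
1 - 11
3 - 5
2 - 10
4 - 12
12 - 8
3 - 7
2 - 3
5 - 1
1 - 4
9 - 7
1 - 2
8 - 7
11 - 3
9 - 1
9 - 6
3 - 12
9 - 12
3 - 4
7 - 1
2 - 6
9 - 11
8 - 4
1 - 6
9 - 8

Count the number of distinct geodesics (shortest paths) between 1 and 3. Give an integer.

The shortest distance is 2. The length-2 paths are: 1–7–3; 1–11–3; 1–4–3; 1–2–3; 1–5–3.
That gives 5 distinct shortest paths.

5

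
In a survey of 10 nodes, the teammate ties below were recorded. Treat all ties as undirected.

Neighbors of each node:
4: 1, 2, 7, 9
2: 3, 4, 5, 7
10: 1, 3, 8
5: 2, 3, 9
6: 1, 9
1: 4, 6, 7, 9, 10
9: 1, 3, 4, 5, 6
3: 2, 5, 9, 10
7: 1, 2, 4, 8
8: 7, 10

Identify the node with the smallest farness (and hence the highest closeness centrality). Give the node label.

Farness (sum of distances to all others) for each node — 1:13, 2:15, 3:14, 4:14, 5:16, 6:18, 7:14, 8:19, 9:14, 10:15.
The smallest farness is 13, for 1, so 1 has the highest closeness.

1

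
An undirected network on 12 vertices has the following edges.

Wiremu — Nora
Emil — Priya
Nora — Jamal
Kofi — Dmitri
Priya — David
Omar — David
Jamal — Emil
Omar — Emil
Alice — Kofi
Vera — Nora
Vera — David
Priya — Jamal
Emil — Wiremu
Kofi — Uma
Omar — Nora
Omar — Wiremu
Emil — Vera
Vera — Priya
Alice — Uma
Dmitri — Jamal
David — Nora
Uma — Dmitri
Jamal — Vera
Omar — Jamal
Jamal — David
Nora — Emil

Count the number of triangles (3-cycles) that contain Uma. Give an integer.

2

Uma's neighbors: Alice, Dmitri, and Kofi.
Neighbor pairs that are themselves tied: Uma–Alice–Kofi; Uma–Dmitri–Kofi. Each forms one triangle with Uma, for 2 in total.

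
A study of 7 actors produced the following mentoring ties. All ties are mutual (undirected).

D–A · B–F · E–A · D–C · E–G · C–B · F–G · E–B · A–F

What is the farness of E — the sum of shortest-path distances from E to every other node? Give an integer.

Distances from E: A:1, B:1, C:2, D:2, F:2, G:1.
Sum = 1 + 1 + 2 + 2 + 2 + 1 = 9.

9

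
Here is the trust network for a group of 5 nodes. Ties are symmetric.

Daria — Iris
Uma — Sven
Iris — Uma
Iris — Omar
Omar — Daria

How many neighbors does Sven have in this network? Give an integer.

1

Sven is directly tied to Uma. That is 1 neighbor, so the degree of Sven is 1.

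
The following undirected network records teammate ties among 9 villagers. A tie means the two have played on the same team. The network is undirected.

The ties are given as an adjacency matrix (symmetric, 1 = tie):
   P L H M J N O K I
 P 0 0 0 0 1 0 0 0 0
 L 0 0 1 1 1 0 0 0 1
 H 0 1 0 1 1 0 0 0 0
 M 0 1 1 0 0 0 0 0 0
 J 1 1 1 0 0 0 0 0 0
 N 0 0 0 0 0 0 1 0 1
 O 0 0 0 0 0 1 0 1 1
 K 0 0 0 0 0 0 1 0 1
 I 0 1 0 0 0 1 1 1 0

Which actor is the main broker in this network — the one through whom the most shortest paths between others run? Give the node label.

Unnormalized betweenness of each node: H:1, I:31/2, J:7, K:0, L:17, M:0, N:0, O:1/2, P:0.
L has the largest value, 17, making it the main broker — the node through which the most shortest paths run.

L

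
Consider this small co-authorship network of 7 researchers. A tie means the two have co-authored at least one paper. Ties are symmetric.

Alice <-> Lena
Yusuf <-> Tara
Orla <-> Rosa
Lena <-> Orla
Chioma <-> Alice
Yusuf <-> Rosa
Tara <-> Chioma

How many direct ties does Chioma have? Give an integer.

Chioma is directly tied to Alice and Tara. That is 2 neighbors, so the degree of Chioma is 2.

2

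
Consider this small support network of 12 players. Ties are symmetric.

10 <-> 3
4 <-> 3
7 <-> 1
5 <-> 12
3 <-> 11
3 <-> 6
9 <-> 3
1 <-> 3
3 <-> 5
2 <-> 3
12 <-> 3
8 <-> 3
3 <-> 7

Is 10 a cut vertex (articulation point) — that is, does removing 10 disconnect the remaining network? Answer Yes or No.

Even without 10, every remaining node can still reach every other (the residual graph is connected), so 10 is not a cut vertex.

No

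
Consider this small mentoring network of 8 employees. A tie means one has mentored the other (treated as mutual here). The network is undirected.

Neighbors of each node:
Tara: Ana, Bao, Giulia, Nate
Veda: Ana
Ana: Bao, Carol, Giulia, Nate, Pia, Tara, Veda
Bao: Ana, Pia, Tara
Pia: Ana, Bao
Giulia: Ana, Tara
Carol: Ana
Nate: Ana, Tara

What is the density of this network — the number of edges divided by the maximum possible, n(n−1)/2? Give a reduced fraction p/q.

There are 11 edges and 8 nodes, so the maximum possible is C(8,2) = 28.
Density = 11/28.

11/28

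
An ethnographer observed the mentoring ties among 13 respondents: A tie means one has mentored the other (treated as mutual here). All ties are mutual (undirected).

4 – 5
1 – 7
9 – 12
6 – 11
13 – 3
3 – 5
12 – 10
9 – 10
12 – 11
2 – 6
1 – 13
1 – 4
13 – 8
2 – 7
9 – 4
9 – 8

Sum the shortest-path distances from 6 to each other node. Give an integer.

Distances from 6: 1:3, 2:1, 3:5, 4:4, 5:5, 7:2, 8:4, 9:3, 10:3, 11:1, 12:2, 13:4.
Sum = 3 + 1 + 5 + 4 + 5 + 2 + 4 + 3 + 3 + 1 + 2 + 4 = 37.

37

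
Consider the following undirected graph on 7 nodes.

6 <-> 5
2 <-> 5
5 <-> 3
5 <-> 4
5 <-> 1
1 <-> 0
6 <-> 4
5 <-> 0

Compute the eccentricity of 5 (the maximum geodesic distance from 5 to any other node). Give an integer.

Distances from 5: 0:1, 1:1, 2:1, 3:1, 4:1, 6:1.
The largest is 1 (to 2, 1, 4, 3, 0, and 6), so the eccentricity of 5 is 1.

1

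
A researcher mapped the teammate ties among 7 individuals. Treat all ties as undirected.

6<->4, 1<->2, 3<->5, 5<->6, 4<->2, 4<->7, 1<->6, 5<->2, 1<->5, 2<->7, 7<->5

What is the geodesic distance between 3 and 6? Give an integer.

2

One shortest route is 3 – 5 – 6, which uses 2 edges, and 3 and 6 are not directly tied, so nothing shorter exists. So d(3,6) = 2.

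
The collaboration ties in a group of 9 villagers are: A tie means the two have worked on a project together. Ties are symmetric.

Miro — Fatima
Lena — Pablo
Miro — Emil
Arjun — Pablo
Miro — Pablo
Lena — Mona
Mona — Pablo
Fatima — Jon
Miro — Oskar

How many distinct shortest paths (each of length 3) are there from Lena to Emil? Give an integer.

1

The shortest distance is 3, and the only length-3 path is Lena–Pablo–Miro–Emil. So there is exactly 1 shortest path.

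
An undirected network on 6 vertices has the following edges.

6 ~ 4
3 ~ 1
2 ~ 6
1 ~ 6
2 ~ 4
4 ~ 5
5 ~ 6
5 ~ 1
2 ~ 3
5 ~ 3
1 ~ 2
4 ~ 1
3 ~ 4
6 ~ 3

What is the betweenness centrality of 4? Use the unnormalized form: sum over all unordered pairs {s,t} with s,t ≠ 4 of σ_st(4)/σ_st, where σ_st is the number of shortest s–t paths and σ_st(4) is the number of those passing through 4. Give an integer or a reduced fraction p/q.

Pairs whose geodesics pass through 4 — 2–5: 1/4.
All other pairs contribute 0.
Summing the contributions gives betweenness(4) = 1/4.

1/4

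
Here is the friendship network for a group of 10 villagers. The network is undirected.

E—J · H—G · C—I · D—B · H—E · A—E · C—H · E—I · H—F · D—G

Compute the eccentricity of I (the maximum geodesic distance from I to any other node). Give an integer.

Distances from I: A:2, B:5, C:1, D:4, E:1, F:3, G:3, H:2, J:2.
The largest is 5 (to B), so the eccentricity of I is 5.

5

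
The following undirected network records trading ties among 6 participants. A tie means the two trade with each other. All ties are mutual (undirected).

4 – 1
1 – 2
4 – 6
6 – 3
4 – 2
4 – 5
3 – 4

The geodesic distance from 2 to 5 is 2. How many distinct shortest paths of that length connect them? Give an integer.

The shortest distance is 2, and the only length-2 path is 2–4–5. So there is exactly 1 shortest path.

1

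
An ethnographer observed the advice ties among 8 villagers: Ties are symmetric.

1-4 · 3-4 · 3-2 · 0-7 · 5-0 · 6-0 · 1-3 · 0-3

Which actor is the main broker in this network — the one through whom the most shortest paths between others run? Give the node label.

0

Unnormalized betweenness of each node: 0:15, 1:0, 2:0, 3:14, 4:0, 5:0, 6:0, 7:0.
0 has the largest value, 15, making it the main broker — the node through which the most shortest paths run.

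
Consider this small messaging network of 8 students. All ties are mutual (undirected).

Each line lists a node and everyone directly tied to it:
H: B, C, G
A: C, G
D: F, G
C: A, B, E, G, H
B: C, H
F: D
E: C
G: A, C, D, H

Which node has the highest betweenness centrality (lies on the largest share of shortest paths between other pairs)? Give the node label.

Unnormalized betweenness of each node: A:0, B:0, C:9, D:6, E:0, F:0, G:21/2, H:3/2.
G has the largest value, 21/2, making it the main broker — the node through which the most shortest paths run.

G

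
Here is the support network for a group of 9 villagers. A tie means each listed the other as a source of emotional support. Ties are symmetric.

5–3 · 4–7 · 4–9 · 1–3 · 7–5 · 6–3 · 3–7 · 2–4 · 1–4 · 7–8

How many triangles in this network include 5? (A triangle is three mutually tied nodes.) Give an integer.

5's neighbors: 3 and 7.
Neighbor pairs that are themselves tied: 5–3–7. Each forms one triangle with 5, for 1 in total.

1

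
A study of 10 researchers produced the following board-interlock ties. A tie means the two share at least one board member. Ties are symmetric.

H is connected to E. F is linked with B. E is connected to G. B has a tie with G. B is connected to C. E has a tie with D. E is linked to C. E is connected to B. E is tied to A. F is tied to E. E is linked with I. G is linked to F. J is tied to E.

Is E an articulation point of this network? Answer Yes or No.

Removing E leaves {J} with no path to {I}, so the network splits into 6 components. E is a cut vertex.

Yes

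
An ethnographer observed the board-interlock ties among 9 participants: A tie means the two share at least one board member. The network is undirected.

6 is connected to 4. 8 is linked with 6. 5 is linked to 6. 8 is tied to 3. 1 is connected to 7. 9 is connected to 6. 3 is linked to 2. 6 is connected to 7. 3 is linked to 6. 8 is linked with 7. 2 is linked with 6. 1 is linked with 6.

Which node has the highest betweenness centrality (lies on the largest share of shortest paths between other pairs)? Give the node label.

6

Unnormalized betweenness of each node: 1:0, 2:0, 3:1/2, 4:0, 5:0, 6:45/2, 7:1/2, 8:1/2, 9:0.
6 has the largest value, 45/2, making it the main broker — the node through which the most shortest paths run.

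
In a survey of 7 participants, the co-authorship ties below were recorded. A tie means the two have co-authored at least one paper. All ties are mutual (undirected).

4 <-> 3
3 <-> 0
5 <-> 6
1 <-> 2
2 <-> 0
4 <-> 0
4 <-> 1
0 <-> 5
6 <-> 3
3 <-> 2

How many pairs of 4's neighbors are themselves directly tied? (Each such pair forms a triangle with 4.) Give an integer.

1

4's neighbors: 0, 1, and 3.
Neighbor pairs that are themselves tied: 4–0–3. Each forms one triangle with 4, for 1 in total.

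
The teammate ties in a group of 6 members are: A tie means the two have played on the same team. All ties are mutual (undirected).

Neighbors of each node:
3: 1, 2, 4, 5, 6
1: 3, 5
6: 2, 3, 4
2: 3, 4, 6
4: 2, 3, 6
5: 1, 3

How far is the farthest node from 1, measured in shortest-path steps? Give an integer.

Distances from 1: 2:2, 3:1, 4:2, 5:1, 6:2.
The largest is 2 (to 6, 4, and 2), so the eccentricity of 1 is 2.

2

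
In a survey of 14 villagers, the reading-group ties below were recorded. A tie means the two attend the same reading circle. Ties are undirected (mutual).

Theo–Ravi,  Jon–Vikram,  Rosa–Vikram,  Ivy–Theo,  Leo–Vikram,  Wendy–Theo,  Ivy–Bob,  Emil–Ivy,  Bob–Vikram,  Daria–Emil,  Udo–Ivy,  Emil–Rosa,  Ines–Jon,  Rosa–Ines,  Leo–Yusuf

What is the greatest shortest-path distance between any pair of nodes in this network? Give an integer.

Eccentricity of each node (its greatest distance to any other): Bob:3, Daria:5, Emil:4, Ines:5, Ivy:4, Jon:5, Leo:5, Ravi:6, Rosa:4, Theo:5, Udo:5, Vikram:4, Wendy:6, Yusuf:6.
The maximum eccentricity is 6, realized for instance by the pair Ravi–Yusuf via Ravi – Theo – Ivy – Bob – Vikram – Leo – Yusuf. So the diameter is 6.

6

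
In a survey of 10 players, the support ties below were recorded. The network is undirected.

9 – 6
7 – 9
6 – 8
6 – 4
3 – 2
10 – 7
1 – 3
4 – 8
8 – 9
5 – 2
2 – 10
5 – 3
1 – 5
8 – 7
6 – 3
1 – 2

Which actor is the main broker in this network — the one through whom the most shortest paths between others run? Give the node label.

Unnormalized betweenness of each node: 1:0, 2:17/3, 3:34/3, 4:0, 5:0, 6:73/6, 7:14/3, 8:11/3, 9:7/6, 10:13/3.
6 has the largest value, 73/6, making it the main broker — the node through which the most shortest paths run.

6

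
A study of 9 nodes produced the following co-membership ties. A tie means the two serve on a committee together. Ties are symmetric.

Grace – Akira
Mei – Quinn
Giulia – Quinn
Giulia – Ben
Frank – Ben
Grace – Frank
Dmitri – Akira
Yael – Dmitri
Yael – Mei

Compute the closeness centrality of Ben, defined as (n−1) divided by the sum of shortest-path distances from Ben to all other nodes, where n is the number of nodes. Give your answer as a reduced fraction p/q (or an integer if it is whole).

Distances from Ben: Akira:3, Dmitri:4, Frank:1, Giulia:1, Grace:2, Mei:3, Quinn:2, Yael:4. Sum = 20.
n = 9, so closeness = 8/20 = 2/5.

2/5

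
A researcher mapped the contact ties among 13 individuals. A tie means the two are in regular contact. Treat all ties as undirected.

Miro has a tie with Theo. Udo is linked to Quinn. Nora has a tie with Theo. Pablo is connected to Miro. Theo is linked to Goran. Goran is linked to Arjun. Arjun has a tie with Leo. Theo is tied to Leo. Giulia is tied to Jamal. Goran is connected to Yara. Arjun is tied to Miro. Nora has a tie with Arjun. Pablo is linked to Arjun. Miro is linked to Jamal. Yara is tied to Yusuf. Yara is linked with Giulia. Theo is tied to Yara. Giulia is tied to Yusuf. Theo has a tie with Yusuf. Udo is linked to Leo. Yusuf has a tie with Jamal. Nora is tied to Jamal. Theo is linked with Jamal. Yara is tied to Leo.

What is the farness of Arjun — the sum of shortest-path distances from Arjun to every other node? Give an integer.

22

Distances from Arjun: Giulia:3, Goran:1, Jamal:2, Leo:1, Miro:1, Nora:1, Pablo:1, Quinn:3, Theo:2, Udo:2, Yara:2, Yusuf:3.
Sum = 3 + 1 + 2 + 1 + 1 + 1 + 1 + 3 + 2 + 2 + 2 + 3 = 22.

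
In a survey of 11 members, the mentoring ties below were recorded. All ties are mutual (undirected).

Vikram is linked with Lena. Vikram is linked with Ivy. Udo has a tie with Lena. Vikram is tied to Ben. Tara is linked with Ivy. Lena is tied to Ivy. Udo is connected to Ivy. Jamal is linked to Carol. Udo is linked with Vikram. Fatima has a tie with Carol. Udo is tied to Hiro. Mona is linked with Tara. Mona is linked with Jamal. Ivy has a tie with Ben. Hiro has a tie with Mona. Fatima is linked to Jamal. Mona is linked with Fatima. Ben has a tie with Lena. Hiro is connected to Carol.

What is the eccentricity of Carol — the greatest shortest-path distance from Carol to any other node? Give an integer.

4

Distances from Carol: Ben:4, Fatima:1, Hiro:1, Ivy:3, Jamal:1, Lena:3, Mona:2, Tara:3, Udo:2, Vikram:3.
The largest is 4 (to Ben), so the eccentricity of Carol is 4.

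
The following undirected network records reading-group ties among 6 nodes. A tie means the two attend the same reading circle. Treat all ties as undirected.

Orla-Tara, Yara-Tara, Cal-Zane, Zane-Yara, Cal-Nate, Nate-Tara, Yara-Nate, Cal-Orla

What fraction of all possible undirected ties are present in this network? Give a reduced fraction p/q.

There are 8 edges and 6 nodes, so the maximum possible is C(6,2) = 15.
Density = 8/15.

8/15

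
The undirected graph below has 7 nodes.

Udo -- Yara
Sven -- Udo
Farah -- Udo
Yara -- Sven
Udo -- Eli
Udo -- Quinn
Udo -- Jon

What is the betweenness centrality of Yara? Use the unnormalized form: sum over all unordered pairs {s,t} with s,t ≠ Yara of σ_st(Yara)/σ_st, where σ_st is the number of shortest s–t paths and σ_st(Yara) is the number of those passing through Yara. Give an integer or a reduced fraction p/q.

No shortest path between any pair of other nodes passes through Yara.
Summing the contributions gives betweenness(Yara) = 0.

0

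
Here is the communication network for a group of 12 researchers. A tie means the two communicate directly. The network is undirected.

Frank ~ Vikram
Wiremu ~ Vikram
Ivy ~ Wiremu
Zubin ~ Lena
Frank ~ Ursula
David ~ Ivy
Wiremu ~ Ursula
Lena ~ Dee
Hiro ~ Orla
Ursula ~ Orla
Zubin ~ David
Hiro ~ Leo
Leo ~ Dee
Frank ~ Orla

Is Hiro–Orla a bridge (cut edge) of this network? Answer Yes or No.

No

Even without that edge, Hiro still reaches Orla via Hiro – Leo – Dee – Lena – Zubin – David – Ivy – Wiremu – Ursula – Orla, so the network stays connected. Not a bridge.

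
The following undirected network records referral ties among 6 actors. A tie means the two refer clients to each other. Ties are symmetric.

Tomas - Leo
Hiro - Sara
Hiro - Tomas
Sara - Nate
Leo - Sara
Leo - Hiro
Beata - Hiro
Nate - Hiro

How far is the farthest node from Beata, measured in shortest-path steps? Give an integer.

2

Distances from Beata: Hiro:1, Leo:2, Nate:2, Sara:2, Tomas:2.
The largest is 2 (to Leo, Nate, Tomas, and Sara), so the eccentricity of Beata is 2.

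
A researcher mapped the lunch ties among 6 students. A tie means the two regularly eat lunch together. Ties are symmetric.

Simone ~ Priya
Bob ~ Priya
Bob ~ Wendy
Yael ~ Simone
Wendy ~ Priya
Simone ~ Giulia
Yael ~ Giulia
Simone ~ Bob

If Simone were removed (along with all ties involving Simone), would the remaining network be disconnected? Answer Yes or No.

Removing Simone leaves {Giulia and Yael} with no path to {Bob, Priya, and Wendy}, so the network splits into 2 components. Simone is a cut vertex.

Yes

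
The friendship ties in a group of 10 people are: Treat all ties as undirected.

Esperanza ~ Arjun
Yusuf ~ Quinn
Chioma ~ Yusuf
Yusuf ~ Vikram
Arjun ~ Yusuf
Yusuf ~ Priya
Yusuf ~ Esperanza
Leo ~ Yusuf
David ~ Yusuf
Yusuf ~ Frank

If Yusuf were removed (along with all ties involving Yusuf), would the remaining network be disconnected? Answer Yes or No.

Removing Yusuf leaves {Vikram} with no path to {Frank}, so the network splits into 8 components. Yusuf is a cut vertex.

Yes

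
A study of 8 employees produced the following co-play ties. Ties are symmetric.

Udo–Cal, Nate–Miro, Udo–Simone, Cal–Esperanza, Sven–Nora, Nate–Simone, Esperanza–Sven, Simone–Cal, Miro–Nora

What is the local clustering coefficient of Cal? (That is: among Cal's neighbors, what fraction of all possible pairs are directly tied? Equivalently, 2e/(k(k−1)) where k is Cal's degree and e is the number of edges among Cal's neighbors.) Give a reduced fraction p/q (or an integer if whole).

Cal's neighbors: Esperanza, Simone, and Udo (k = 3).
Possible neighbor pairs: C(3,2) = 3. Edges among them: Simone–Udo → e = 1.
Clustering(Cal) = 1/3.

1/3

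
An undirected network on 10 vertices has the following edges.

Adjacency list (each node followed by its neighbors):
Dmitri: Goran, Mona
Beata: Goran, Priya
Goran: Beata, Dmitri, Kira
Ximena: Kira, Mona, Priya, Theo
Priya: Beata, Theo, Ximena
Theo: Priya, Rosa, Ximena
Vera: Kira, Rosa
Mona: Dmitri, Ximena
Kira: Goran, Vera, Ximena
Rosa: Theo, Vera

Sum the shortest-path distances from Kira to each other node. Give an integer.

15

Distances from Kira: Beata:2, Dmitri:2, Goran:1, Mona:2, Priya:2, Rosa:2, Theo:2, Vera:1, Ximena:1.
Sum = 2 + 2 + 1 + 2 + 2 + 2 + 2 + 1 + 1 = 15.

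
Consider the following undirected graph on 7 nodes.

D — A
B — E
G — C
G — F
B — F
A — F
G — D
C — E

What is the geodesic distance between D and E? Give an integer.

One shortest route is D – G – C – E, which uses 3 edges, and at distance 2 from D we only reach {C, F}, which does not include E. So d(D,E) = 3.

3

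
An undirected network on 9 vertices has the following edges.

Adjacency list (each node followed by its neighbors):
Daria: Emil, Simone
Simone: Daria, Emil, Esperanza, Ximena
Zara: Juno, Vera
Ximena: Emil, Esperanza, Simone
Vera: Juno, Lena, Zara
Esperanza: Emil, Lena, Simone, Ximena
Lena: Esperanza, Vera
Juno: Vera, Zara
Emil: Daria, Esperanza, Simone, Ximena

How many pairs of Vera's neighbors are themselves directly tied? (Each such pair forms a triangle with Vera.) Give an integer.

1

Vera's neighbors: Juno, Lena, and Zara.
Neighbor pairs that are themselves tied: Vera–Juno–Zara. Each forms one triangle with Vera, for 1 in total.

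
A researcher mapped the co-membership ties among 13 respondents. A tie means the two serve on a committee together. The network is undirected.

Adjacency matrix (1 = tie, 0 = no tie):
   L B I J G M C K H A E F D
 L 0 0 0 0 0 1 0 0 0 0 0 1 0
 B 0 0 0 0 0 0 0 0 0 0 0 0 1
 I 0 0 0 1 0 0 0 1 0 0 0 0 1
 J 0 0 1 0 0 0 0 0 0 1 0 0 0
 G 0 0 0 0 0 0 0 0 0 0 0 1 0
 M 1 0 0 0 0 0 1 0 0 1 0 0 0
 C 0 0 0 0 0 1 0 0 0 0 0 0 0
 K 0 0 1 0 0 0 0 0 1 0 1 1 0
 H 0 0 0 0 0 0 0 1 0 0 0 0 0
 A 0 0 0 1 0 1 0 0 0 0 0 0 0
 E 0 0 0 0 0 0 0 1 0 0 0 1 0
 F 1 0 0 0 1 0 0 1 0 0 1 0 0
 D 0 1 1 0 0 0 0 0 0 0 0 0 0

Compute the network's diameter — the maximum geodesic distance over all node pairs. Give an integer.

Eccentricity of each node (its greatest distance to any other): A:4, B:6, C:6, D:5, E:4, F:4, G:5, H:5, I:4, J:4, K:4, L:5, M:5.
The maximum eccentricity is 6, realized for instance by the pair B–C via B – D – I – J – A – M – C. So the diameter is 6.

6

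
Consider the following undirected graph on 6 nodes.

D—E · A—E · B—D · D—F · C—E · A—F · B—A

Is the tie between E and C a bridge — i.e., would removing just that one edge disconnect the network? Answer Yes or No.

Yes

Without the E–C edge there is no alternate route between E and C, so the network disconnects. It is a bridge.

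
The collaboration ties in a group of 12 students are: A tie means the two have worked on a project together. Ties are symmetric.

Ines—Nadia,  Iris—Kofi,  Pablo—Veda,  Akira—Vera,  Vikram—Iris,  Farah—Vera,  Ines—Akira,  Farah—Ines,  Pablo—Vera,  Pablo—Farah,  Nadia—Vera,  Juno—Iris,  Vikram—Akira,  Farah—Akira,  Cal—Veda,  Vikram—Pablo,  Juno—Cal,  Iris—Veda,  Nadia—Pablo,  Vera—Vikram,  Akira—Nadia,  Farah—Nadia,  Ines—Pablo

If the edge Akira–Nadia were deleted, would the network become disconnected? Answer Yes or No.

No

Even without that edge, Akira still reaches Nadia via Akira – Ines – Nadia, so the network stays connected. Not a bridge.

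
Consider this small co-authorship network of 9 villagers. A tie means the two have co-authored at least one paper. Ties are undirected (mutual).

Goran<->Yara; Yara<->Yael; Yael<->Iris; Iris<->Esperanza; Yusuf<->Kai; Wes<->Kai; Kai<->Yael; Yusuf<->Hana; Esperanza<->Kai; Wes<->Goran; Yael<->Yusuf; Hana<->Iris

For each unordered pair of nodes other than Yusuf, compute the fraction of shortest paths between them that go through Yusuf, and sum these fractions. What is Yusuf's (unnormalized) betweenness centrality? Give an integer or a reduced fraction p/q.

Pairs whose geodesics pass through Yusuf — Wes–Hana: 1; Kai–Hana: 1; Hana–Yael: 1/2; Hana–Yara: 1/2; Hana–Goran: 2/3.
All other pairs contribute 0.
Summing the contributions gives betweenness(Yusuf) = 11/3.

11/3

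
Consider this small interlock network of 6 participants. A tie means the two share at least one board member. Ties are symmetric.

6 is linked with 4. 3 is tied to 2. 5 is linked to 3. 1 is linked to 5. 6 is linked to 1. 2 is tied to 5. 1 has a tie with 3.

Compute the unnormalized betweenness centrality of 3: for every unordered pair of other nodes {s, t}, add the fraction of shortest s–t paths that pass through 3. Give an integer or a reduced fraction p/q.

3/2

Pairs whose geodesics pass through 3 — 2–4: 1/2; 2–6: 1/2; 2–1: 1/2.
All other pairs contribute 0.
Summing the contributions gives betweenness(3) = 3/2.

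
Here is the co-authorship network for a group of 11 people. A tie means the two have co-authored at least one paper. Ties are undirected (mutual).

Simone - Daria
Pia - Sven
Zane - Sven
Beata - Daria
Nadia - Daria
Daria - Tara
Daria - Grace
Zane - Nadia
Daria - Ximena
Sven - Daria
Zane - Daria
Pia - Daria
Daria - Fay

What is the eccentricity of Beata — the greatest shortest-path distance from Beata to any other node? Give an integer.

2

Distances from Beata: Daria:1, Fay:2, Grace:2, Nadia:2, Pia:2, Simone:2, Sven:2, Tara:2, Ximena:2, Zane:2.
The largest is 2 (to Ximena, Pia, Sven, Tara, Nadia, Grace, Simone, Fay, and Zane), so the eccentricity of Beata is 2.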